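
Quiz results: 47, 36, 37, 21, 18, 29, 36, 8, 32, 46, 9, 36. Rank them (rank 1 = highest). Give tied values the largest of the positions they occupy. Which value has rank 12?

Sorted (descending): 47, 46, 37, 36, 36, 36, 32, 29, 21, 18, 9, 8
The 3 values of 36 occupy positions 4–6 → each gets rank 6.
Rank 12 → value 8.

8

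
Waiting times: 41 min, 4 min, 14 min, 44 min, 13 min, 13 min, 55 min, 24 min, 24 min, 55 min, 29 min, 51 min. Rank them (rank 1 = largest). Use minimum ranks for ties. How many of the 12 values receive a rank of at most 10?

11

Sorted (descending): 55, 55, 51, 44, 41, 29, 24, 24, 14, 13, 13, 4
The 2 values of 55 occupy positions 1–2 → each gets rank 1.
The 2 values of 24 occupy positions 7–8 → each gets rank 7.
The 2 values of 13 occupy positions 10–11 → each gets rank 10.
Ranks ≤ 10: {1, 1, 3, 4, 5, 6, 7, 7, 9, 10, 10} → 11 values.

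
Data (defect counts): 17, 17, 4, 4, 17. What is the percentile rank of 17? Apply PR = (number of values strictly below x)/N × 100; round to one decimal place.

N = 5.
Strictly below 17: 2. Equal to 17: 3.
PR = 2/5 × 100 = 40.0

40.0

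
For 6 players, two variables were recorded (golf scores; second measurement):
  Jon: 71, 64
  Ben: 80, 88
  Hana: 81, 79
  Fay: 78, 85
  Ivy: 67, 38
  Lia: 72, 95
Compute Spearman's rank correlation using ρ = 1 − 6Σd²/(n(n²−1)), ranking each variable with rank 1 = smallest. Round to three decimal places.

0.486

Ranks of variable 1: 2, 5, 6, 4, 1, 3
Ranks of variable 2: 2, 5, 3, 4, 1, 6
d = r₁ − r₂: 0, 0, 3, 0, 0, -3
d²: 0, 0, 9, 0, 0, 9; Σd² = 18
ρ = 1 − 6·18/(6·35) = 1 − 108/210 = 0.486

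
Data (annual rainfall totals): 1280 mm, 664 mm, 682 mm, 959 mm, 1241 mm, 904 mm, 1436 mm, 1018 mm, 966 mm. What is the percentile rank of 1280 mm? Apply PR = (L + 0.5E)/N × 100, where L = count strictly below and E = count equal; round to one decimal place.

N = 9.
Strictly below 1280: 7. Equal to 1280: 1.
PR = (7 + 0.5·1)/9 × 100 = 83.3

83.3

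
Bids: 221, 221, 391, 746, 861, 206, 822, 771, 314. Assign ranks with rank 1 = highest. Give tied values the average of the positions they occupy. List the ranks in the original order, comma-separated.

7.5, 7.5, 5, 4, 1, 9, 2, 3, 6

Sorted (descending): 861, 822, 771, 746, 391, 314, 221, 221, 206
The 2 values of 221 occupy positions 7–8 → average rank (7+8)/2 = 7.5.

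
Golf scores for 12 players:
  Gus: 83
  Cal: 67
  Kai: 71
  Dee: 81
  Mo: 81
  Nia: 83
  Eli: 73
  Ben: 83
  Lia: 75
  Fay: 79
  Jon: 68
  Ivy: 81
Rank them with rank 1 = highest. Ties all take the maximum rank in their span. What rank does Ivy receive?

Sorted (descending): 83, 83, 83, 81, 81, 81, 79, 75, 73, 71, 68, 67
The 3 values of 83 occupy positions 1–3 → each gets rank 3.
The 3 values of 81 occupy positions 4–6 → each gets rank 6.
Ivy has value 81 → rank 6.

6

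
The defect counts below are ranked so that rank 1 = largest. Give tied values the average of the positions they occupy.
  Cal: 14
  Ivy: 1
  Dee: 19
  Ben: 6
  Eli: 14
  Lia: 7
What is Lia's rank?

4

Sorted (descending): 19, 14, 14, 7, 6, 1
The 2 values of 14 occupy positions 2–3 → average rank (2+3)/2 = 2.5.
Lia has value 7 → rank 4.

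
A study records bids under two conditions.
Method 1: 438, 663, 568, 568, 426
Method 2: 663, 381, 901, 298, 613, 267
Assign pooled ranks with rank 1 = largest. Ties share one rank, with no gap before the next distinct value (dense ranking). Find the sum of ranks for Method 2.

30

Sorted (descending): 901, 663, 663, 613, 568, 568, 438, 426, 381, 298, 267
The 2 values of 663 share dense rank 2.
The 2 values of 568 share dense rank 4.
Remaining distinct values take the next consecutive integers.
Method 2 values → pooled ranks: 663→2, 381→7, 901→1, 298→8, 613→3, 267→9
Rank sum = 2 + 7 + 1 + 8 + 3 + 9 = 30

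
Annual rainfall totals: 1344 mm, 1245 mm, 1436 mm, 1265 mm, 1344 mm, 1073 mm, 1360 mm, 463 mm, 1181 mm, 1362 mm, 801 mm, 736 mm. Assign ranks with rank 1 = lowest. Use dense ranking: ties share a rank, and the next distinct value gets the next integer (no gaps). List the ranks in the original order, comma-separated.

8, 6, 11, 7, 8, 4, 9, 1, 5, 10, 3, 2

Sorted (ascending): 463, 736, 801, 1073, 1181, 1245, 1265, 1344, 1344, 1360, 1362, 1436
The 2 values of 1344 share dense rank 8.
Remaining distinct values take the next consecutive integers.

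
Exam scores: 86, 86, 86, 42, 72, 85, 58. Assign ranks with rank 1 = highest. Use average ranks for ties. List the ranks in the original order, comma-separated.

Sorted (descending): 86, 86, 86, 85, 72, 58, 42
The 3 values of 86 occupy positions 1–3 → average rank 2.

2, 2, 2, 7, 5, 4, 6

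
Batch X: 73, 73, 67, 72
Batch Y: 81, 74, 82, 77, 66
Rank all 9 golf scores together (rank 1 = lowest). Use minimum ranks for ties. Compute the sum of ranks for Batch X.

Sorted (ascending): 66, 67, 72, 73, 73, 74, 77, 81, 82
The 2 values of 73 occupy positions 4–5 → each gets rank 4.
Batch X values → pooled ranks: 73→4, 73→4, 67→2, 72→3
Rank sum = 4 + 4 + 2 + 3 = 13

13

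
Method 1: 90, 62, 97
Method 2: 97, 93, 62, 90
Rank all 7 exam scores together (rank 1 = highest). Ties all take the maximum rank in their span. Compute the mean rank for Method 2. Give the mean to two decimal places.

4.25

Sorted (descending): 97, 97, 93, 90, 90, 62, 62
The 2 values of 97 occupy positions 1–2 → each gets rank 2.
The 2 values of 90 occupy positions 4–5 → each gets rank 5.
The 2 values of 62 occupy positions 6–7 → each gets rank 7.
Method 2 values → pooled ranks: 97→2, 93→3, 62→7, 90→5
Mean rank = (2 + 3 + 7 + 5) / 4 = 4.25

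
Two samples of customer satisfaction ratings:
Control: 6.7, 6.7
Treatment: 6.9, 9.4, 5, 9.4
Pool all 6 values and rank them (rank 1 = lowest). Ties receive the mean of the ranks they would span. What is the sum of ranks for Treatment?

Sorted (ascending): 5, 6.7, 6.7, 6.9, 9.4, 9.4
The 2 values of 6.7 occupy positions 2–3 → average rank (2+3)/2 = 2.5.
The 2 values of 9.4 occupy positions 5–6 → average rank (5+6)/2 = 5.5.
Treatment values → pooled ranks: 6.9→4, 9.4→5.5, 5→1, 9.4→5.5
Rank sum = 4 + 5.5 + 1 + 5.5 = 16

16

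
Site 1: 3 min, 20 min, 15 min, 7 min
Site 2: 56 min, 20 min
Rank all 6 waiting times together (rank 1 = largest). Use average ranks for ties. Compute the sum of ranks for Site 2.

3.5

Sorted (descending): 56, 20, 20, 15, 7, 3
The 2 values of 20 occupy positions 2–3 → average rank (2+3)/2 = 2.5.
Site 2 values → pooled ranks: 56→1, 20→2.5
Rank sum = 1 + 2.5 = 3.5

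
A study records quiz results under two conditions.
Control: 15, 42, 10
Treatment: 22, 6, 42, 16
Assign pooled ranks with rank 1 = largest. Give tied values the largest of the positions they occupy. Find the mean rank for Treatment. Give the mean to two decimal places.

Sorted (descending): 42, 42, 22, 16, 15, 10, 6
The 2 values of 42 occupy positions 1–2 → each gets rank 2.
Treatment values → pooled ranks: 22→3, 6→7, 42→2, 16→4
Mean rank = (3 + 7 + 2 + 4) / 4 = 4.00

4.00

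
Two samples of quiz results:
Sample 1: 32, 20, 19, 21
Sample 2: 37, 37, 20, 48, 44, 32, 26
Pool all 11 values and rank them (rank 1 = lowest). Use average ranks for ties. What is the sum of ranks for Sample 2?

Sorted (ascending): 19, 20, 20, 21, 26, 32, 32, 37, 37, 44, 48
The 2 values of 20 occupy positions 2–3 → average rank (2+3)/2 = 2.5.
The 2 values of 32 occupy positions 6–7 → average rank (6+7)/2 = 6.5.
The 2 values of 37 occupy positions 8–9 → average rank (8+9)/2 = 8.5.
Sample 2 values → pooled ranks: 37→8.5, 37→8.5, 20→2.5, 48→11, 44→10, 32→6.5, 26→5
Rank sum = 8.5 + 8.5 + 2.5 + 11 + 10 + 6.5 + 5 = 52

52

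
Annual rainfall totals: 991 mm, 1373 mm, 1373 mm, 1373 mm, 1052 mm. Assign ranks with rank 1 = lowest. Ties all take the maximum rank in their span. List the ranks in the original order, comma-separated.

Sorted (ascending): 991, 1052, 1373, 1373, 1373
The 3 values of 1373 occupy positions 3–5 → each gets rank 5.

1, 5, 5, 5, 2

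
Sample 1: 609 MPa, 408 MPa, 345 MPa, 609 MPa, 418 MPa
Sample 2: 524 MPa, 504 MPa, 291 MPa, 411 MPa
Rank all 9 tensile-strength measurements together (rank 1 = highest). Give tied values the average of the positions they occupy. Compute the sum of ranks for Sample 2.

Sorted (descending): 609, 609, 524, 504, 418, 411, 408, 345, 291
The 2 values of 609 occupy positions 1–2 → average rank (1+2)/2 = 1.5.
Sample 2 values → pooled ranks: 524→3, 504→4, 291→9, 411→6
Rank sum = 3 + 4 + 9 + 6 = 22

22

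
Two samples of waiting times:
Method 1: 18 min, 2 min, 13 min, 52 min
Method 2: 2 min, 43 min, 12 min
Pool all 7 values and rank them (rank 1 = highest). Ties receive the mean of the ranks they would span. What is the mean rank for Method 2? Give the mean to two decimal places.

Sorted (descending): 52, 43, 18, 13, 12, 2, 2
The 2 values of 2 occupy positions 6–7 → average rank (6+7)/2 = 6.5.
Method 2 values → pooled ranks: 2→6.5, 43→2, 12→5
Mean rank = (6.5 + 2 + 5) / 3 = 4.50

4.50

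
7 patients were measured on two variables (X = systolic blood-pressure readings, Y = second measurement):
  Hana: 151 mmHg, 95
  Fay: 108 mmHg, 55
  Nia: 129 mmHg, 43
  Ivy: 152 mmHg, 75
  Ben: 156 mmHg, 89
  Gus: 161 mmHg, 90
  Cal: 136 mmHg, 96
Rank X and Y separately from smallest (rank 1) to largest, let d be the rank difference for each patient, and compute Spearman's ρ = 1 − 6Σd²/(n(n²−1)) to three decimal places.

Ranks of variable 1: 4, 1, 2, 5, 6, 7, 3
Ranks of variable 2: 6, 2, 1, 3, 4, 5, 7
d = r₁ − r₂: -2, -1, 1, 2, 2, 2, -4
d²: 4, 1, 1, 4, 4, 4, 16; Σd² = 34
ρ = 1 − 6·34/(7·48) = 1 − 204/336 = 0.393

0.393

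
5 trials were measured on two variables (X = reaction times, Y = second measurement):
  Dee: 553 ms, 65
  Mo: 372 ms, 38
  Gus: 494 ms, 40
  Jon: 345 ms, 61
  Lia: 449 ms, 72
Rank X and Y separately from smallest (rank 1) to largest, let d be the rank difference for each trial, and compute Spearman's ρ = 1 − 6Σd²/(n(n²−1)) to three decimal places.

Ranks of variable 1: 5, 2, 4, 1, 3
Ranks of variable 2: 4, 1, 2, 3, 5
d = r₁ − r₂: 1, 1, 2, -2, -2
d²: 1, 1, 4, 4, 4; Σd² = 14
ρ = 1 − 6·14/(5·24) = 1 − 84/120 = 0.300

0.300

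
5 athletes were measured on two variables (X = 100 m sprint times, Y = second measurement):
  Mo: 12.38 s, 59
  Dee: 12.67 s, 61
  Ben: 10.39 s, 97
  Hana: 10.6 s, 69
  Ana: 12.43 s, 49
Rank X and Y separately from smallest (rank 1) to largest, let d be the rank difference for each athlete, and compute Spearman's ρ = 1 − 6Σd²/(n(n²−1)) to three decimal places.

-0.700

Ranks of variable 1: 3, 5, 1, 2, 4
Ranks of variable 2: 2, 3, 5, 4, 1
d = r₁ − r₂: 1, 2, -4, -2, 3
d²: 1, 4, 16, 4, 9; Σd² = 34
ρ = 1 − 6·34/(5·24) = 1 − 204/120 = -0.700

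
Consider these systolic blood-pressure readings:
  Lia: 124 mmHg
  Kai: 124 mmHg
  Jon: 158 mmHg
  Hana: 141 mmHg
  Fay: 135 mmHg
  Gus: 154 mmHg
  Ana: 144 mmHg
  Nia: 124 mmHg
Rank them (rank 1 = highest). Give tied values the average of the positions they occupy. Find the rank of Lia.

Sorted (descending): 158, 154, 144, 141, 135, 124, 124, 124
The 3 values of 124 occupy positions 6–8 → average rank 7.
Lia has value 124 mmHg → rank 7.

7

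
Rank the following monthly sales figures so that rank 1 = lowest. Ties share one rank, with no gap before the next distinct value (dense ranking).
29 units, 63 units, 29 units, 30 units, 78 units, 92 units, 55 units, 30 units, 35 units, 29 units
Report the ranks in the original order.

1, 5, 1, 2, 6, 7, 4, 2, 3, 1

Sorted (ascending): 29, 29, 29, 30, 30, 35, 55, 63, 78, 92
The 3 values of 29 share dense rank 1.
The 2 values of 30 share dense rank 2.
Remaining distinct values take the next consecutive integers.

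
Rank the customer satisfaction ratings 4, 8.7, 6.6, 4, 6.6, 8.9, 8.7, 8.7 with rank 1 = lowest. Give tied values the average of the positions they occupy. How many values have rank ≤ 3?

Sorted (ascending): 4, 4, 6.6, 6.6, 8.7, 8.7, 8.7, 8.9
The 2 values of 4 occupy positions 1–2 → average rank (1+2)/2 = 1.5.
The 2 values of 6.6 occupy positions 3–4 → average rank (3+4)/2 = 3.5.
The 3 values of 8.7 occupy positions 5–7 → average rank 6.
Ranks ≤ 3: {1.5, 1.5} → 2 values.

2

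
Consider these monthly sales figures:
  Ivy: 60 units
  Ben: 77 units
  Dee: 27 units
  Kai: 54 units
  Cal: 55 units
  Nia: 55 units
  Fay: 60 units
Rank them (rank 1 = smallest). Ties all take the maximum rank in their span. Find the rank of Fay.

6

Sorted (ascending): 27, 54, 55, 55, 60, 60, 77
The 2 values of 55 occupy positions 3–4 → each gets rank 4.
The 2 values of 60 occupy positions 5–6 → each gets rank 6.
Fay has value 60 units → rank 6.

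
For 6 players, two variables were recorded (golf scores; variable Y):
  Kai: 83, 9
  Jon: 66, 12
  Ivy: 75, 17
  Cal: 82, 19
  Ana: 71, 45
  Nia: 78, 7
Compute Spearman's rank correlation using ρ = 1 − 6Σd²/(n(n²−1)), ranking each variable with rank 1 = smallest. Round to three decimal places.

Ranks of variable 1: 6, 1, 3, 5, 2, 4
Ranks of variable 2: 2, 3, 4, 5, 6, 1
d = r₁ − r₂: 4, -2, -1, 0, -4, 3
d²: 16, 4, 1, 0, 16, 9; Σd² = 46
ρ = 1 − 6·46/(6·35) = 1 − 276/210 = -0.314

-0.314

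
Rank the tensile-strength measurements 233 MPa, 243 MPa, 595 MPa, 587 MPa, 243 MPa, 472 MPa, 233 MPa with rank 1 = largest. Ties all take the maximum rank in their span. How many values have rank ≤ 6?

5

Sorted (descending): 595, 587, 472, 243, 243, 233, 233
The 2 values of 243 occupy positions 4–5 → each gets rank 5.
The 2 values of 233 occupy positions 6–7 → each gets rank 7.
Ranks ≤ 6: {1, 2, 3, 5, 5} → 5 values.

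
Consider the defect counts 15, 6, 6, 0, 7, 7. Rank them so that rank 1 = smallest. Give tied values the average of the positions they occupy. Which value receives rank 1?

Sorted (ascending): 0, 6, 6, 7, 7, 15
The 2 values of 6 occupy positions 2–3 → average rank (2+3)/2 = 2.5.
The 2 values of 7 occupy positions 4–5 → average rank (4+5)/2 = 4.5.
Rank 1 → value 0.

0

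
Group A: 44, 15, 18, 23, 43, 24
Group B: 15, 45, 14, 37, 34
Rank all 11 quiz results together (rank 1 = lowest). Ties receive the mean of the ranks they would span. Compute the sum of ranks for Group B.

29.5

Sorted (ascending): 14, 15, 15, 18, 23, 24, 34, 37, 43, 44, 45
The 2 values of 15 occupy positions 2–3 → average rank (2+3)/2 = 2.5.
Group B values → pooled ranks: 15→2.5, 45→11, 14→1, 37→8, 34→7
Rank sum = 2.5 + 11 + 1 + 8 + 7 = 29.5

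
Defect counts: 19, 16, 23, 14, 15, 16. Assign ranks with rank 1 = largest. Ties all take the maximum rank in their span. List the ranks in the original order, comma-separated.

2, 4, 1, 6, 5, 4

Sorted (descending): 23, 19, 16, 16, 15, 14
The 2 values of 16 occupy positions 3–4 → each gets rank 4.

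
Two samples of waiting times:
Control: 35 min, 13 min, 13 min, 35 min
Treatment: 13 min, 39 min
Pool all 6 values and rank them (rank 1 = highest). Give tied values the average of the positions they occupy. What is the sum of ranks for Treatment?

Sorted (descending): 39, 35, 35, 13, 13, 13
The 2 values of 35 occupy positions 2–3 → average rank (2+3)/2 = 2.5.
The 3 values of 13 occupy positions 4–6 → average rank 5.
Treatment values → pooled ranks: 13→5, 39→1
Rank sum = 5 + 1 = 6

6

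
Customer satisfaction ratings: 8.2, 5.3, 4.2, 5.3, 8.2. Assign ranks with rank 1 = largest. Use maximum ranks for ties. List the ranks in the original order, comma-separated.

2, 4, 5, 4, 2

Sorted (descending): 8.2, 8.2, 5.3, 5.3, 4.2
The 2 values of 8.2 occupy positions 1–2 → each gets rank 2.
The 2 values of 5.3 occupy positions 3–4 → each gets rank 4.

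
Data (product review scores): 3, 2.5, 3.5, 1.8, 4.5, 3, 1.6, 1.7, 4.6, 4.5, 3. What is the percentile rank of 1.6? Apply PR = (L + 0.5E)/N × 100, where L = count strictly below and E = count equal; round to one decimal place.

N = 11.
Strictly below 1.6: 0. Equal to 1.6: 1.
PR = (0 + 0.5·1)/11 × 100 = 4.5

4.5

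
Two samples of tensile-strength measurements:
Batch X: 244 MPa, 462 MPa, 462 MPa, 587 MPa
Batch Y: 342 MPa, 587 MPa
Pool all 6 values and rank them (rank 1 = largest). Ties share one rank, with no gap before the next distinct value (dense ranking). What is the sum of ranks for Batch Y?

4

Sorted (descending): 587, 587, 462, 462, 342, 244
The 2 values of 587 share dense rank 1.
The 2 values of 462 share dense rank 2.
Remaining distinct values take the next consecutive integers.
Batch Y values → pooled ranks: 342→3, 587→1
Rank sum = 3 + 1 = 4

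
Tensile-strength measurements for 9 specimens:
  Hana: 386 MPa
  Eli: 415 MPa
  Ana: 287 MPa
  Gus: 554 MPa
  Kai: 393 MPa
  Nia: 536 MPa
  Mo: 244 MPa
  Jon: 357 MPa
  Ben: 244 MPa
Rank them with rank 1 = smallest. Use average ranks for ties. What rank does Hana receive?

Sorted (ascending): 244, 244, 287, 357, 386, 393, 415, 536, 554
The 2 values of 244 occupy positions 1–2 → average rank (1+2)/2 = 1.5.
Hana has value 386 MPa → rank 5.

5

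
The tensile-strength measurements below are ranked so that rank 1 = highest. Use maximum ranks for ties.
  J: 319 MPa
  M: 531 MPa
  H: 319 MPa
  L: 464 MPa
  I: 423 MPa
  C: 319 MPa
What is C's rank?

Sorted (descending): 531, 464, 423, 319, 319, 319
The 3 values of 319 occupy positions 4–6 → each gets rank 6.
C has value 319 MPa → rank 6.

6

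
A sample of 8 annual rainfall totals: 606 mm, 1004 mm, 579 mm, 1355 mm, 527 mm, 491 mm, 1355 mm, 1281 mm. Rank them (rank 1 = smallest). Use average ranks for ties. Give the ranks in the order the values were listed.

4, 5, 3, 7.5, 2, 1, 7.5, 6

Sorted (ascending): 491, 527, 579, 606, 1004, 1281, 1355, 1355
The 2 values of 1355 occupy positions 7–8 → average rank (7+8)/2 = 7.5.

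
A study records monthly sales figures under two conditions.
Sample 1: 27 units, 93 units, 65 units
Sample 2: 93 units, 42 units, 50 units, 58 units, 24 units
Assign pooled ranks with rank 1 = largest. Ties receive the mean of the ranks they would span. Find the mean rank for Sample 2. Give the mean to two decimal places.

Sorted (descending): 93, 93, 65, 58, 50, 42, 27, 24
The 2 values of 93 occupy positions 1–2 → average rank (1+2)/2 = 1.5.
Sample 2 values → pooled ranks: 93→1.5, 42→6, 50→5, 58→4, 24→8
Mean rank = (1.5 + 6 + 5 + 4 + 8) / 5 = 4.90

4.90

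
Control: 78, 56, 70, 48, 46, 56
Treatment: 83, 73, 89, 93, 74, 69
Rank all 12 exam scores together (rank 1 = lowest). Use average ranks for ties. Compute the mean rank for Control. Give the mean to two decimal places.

Sorted (ascending): 46, 48, 56, 56, 69, 70, 73, 74, 78, 83, 89, 93
The 2 values of 56 occupy positions 3–4 → average rank (3+4)/2 = 3.5.
Control values → pooled ranks: 78→9, 56→3.5, 70→6, 48→2, 46→1, 56→3.5
Mean rank = (9 + 3.5 + 6 + 2 + 1 + 3.5) / 6 = 4.17

4.17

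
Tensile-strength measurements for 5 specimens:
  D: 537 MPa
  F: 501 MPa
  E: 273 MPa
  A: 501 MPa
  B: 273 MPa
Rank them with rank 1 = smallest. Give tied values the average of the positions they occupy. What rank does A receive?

Sorted (ascending): 273, 273, 501, 501, 537
The 2 values of 273 occupy positions 1–2 → average rank (1+2)/2 = 1.5.
The 2 values of 501 occupy positions 3–4 → average rank (3+4)/2 = 3.5.
A has value 501 MPa → rank 3.5.

3.5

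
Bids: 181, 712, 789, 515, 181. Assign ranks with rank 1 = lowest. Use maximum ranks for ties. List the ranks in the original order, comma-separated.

2, 4, 5, 3, 2

Sorted (ascending): 181, 181, 515, 712, 789
The 2 values of 181 occupy positions 1–2 → each gets rank 2.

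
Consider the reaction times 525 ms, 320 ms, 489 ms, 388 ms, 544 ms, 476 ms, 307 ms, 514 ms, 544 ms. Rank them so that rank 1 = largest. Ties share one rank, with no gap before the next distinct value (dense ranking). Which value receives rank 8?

307

Sorted (descending): 544, 544, 525, 514, 489, 476, 388, 320, 307
The 2 values of 544 share dense rank 1.
Remaining distinct values take the next consecutive integers.
Rank 8 → value 307.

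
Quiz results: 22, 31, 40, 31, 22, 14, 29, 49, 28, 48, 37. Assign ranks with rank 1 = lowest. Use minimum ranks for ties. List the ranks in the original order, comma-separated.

2, 6, 9, 6, 2, 1, 5, 11, 4, 10, 8

Sorted (ascending): 14, 22, 22, 28, 29, 31, 31, 37, 40, 48, 49
The 2 values of 22 occupy positions 2–3 → each gets rank 2.
The 2 values of 31 occupy positions 6–7 → each gets rank 6.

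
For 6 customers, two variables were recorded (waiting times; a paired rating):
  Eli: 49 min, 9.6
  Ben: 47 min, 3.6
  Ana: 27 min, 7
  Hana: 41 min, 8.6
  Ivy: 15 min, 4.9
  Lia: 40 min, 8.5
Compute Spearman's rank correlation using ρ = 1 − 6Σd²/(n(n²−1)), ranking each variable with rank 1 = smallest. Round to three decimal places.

Ranks of variable 1: 6, 5, 2, 4, 1, 3
Ranks of variable 2: 6, 1, 3, 5, 2, 4
d = r₁ − r₂: 0, 4, -1, -1, -1, -1
d²: 0, 16, 1, 1, 1, 1; Σd² = 20
ρ = 1 − 6·20/(6·35) = 1 − 120/210 = 0.429

0.429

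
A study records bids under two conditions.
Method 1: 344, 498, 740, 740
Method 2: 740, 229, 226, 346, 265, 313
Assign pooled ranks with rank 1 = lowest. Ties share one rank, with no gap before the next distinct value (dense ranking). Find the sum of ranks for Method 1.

28

Sorted (ascending): 226, 229, 265, 313, 344, 346, 498, 740, 740, 740
The 3 values of 740 share dense rank 8.
Remaining distinct values take the next consecutive integers.
Method 1 values → pooled ranks: 344→5, 498→7, 740→8, 740→8
Rank sum = 5 + 7 + 8 + 8 = 28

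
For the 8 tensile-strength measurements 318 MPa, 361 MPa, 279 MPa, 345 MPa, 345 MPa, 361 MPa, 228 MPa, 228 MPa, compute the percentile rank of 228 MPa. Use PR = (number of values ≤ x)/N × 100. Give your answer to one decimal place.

25.0

N = 8.
Strictly below 228: 0. Equal to 228: 2.
PR = 2/8 × 100 = 25.0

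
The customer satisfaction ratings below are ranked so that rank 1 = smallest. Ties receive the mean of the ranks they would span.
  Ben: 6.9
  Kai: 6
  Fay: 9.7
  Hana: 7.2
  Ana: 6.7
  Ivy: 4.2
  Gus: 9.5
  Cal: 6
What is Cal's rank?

Sorted (ascending): 4.2, 6, 6, 6.7, 6.9, 7.2, 9.5, 9.7
The 2 values of 6 occupy positions 2–3 → average rank (2+3)/2 = 2.5.
Cal has value 6 → rank 2.5.

2.5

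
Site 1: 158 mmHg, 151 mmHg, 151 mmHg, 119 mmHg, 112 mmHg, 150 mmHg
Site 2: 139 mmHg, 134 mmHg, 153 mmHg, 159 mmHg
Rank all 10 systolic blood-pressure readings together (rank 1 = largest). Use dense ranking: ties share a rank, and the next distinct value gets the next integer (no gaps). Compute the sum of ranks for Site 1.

32

Sorted (descending): 159, 158, 153, 151, 151, 150, 139, 134, 119, 112
The 2 values of 151 share dense rank 4.
Remaining distinct values take the next consecutive integers.
Site 1 values → pooled ranks: 158→2, 151→4, 151→4, 119→8, 112→9, 150→5
Rank sum = 2 + 4 + 4 + 8 + 9 + 5 = 32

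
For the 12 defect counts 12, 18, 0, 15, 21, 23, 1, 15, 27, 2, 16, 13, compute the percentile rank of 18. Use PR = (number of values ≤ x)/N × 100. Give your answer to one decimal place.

N = 12.
Strictly below 18: 8. Equal to 18: 1.
PR = 9/12 × 100 = 75.0

75.0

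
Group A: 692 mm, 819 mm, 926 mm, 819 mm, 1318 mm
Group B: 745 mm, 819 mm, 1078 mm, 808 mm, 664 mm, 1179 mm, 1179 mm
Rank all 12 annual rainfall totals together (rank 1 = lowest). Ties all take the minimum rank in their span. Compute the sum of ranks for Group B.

Sorted (ascending): 664, 692, 745, 808, 819, 819, 819, 926, 1078, 1179, 1179, 1318
The 3 values of 819 occupy positions 5–7 → each gets rank 5.
The 2 values of 1179 occupy positions 10–11 → each gets rank 10.
Group B values → pooled ranks: 745→3, 819→5, 1078→9, 808→4, 664→1, 1179→10, 1179→10
Rank sum = 3 + 5 + 9 + 4 + 1 + 10 + 10 = 42

42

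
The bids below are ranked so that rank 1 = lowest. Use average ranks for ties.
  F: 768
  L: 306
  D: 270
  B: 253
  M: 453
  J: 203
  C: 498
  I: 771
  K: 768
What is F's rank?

7.5

Sorted (ascending): 203, 253, 270, 306, 453, 498, 768, 768, 771
The 2 values of 768 occupy positions 7–8 → average rank (7+8)/2 = 7.5.
F has value 768 → rank 7.5.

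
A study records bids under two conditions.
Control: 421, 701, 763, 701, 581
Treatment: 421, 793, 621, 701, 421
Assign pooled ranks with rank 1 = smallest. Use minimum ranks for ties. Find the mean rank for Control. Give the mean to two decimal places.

5.20

Sorted (ascending): 421, 421, 421, 581, 621, 701, 701, 701, 763, 793
The 3 values of 421 occupy positions 1–3 → each gets rank 1.
The 3 values of 701 occupy positions 6–8 → each gets rank 6.
Control values → pooled ranks: 421→1, 701→6, 763→9, 701→6, 581→4
Mean rank = (1 + 6 + 9 + 6 + 4) / 5 = 5.20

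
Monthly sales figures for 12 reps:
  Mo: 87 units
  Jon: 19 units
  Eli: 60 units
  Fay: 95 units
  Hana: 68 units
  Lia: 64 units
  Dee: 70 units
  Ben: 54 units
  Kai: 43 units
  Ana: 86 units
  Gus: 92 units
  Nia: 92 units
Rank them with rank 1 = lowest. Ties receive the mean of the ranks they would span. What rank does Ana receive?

Sorted (ascending): 19, 43, 54, 60, 64, 68, 70, 86, 87, 92, 92, 95
The 2 values of 92 occupy positions 10–11 → average rank (10+11)/2 = 10.5.
Ana has value 86 units → rank 8.

8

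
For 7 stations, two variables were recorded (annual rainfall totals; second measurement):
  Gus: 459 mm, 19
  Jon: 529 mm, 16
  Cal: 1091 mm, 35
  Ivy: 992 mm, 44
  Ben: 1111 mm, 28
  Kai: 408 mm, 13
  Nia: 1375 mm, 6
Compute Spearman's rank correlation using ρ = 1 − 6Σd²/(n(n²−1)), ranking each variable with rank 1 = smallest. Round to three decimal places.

0.071

Ranks of variable 1: 2, 3, 5, 4, 6, 1, 7
Ranks of variable 2: 4, 3, 6, 7, 5, 2, 1
d = r₁ − r₂: -2, 0, -1, -3, 1, -1, 6
d²: 4, 0, 1, 9, 1, 1, 36; Σd² = 52
ρ = 1 − 6·52/(7·48) = 1 − 312/336 = 0.071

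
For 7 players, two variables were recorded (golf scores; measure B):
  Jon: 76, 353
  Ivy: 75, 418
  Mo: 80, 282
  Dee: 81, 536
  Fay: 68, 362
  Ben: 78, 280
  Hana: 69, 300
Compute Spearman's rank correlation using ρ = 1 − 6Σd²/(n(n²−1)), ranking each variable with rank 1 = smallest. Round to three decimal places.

Ranks of variable 1: 4, 3, 6, 7, 1, 5, 2
Ranks of variable 2: 4, 6, 2, 7, 5, 1, 3
d = r₁ − r₂: 0, -3, 4, 0, -4, 4, -1
d²: 0, 9, 16, 0, 16, 16, 1; Σd² = 58
ρ = 1 − 6·58/(7·48) = 1 − 348/336 = -0.036

-0.036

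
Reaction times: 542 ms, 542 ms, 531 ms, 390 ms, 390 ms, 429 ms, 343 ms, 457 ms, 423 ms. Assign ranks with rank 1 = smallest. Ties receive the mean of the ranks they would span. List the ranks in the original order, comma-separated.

Sorted (ascending): 343, 390, 390, 423, 429, 457, 531, 542, 542
The 2 values of 390 occupy positions 2–3 → average rank (2+3)/2 = 2.5.
The 2 values of 542 occupy positions 8–9 → average rank (8+9)/2 = 8.5.

8.5, 8.5, 7, 2.5, 2.5, 5, 1, 6, 4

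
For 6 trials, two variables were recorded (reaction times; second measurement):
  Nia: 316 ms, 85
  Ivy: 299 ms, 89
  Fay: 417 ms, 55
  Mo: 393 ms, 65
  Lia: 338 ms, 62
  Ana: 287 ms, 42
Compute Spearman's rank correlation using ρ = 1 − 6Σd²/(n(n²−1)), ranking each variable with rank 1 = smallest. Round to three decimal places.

Ranks of variable 1: 3, 2, 6, 5, 4, 1
Ranks of variable 2: 5, 6, 2, 4, 3, 1
d = r₁ − r₂: -2, -4, 4, 1, 1, 0
d²: 4, 16, 16, 1, 1, 0; Σd² = 38
ρ = 1 − 6·38/(6·35) = 1 − 228/210 = -0.086

-0.086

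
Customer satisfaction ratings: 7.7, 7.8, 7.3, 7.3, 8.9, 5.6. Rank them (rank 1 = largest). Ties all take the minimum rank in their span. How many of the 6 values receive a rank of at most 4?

Sorted (descending): 8.9, 7.8, 7.7, 7.3, 7.3, 5.6
The 2 values of 7.3 occupy positions 4–5 → each gets rank 4.
Ranks ≤ 4: {1, 2, 3, 4, 4} → 5 values.

5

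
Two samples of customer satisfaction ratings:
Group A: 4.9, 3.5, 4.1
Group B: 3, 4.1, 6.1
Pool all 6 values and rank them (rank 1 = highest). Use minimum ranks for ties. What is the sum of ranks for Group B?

Sorted (descending): 6.1, 4.9, 4.1, 4.1, 3.5, 3
The 2 values of 4.1 occupy positions 3–4 → each gets rank 3.
Group B values → pooled ranks: 3→6, 4.1→3, 6.1→1
Rank sum = 6 + 3 + 1 = 10

10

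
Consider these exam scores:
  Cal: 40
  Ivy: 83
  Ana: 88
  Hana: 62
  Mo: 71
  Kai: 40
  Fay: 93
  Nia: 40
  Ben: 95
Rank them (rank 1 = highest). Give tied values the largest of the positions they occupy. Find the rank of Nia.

9

Sorted (descending): 95, 93, 88, 83, 71, 62, 40, 40, 40
The 3 values of 40 occupy positions 7–9 → each gets rank 9.
Nia has value 40 → rank 9.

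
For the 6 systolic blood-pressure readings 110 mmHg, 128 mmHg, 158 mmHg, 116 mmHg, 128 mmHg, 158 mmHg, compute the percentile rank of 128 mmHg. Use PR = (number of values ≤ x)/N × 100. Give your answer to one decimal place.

N = 6.
Strictly below 128: 2. Equal to 128: 2.
PR = 4/6 × 100 = 66.7

66.7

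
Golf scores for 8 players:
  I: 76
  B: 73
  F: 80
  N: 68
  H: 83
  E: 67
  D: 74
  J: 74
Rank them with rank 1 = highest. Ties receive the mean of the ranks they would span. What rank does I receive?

3

Sorted (descending): 83, 80, 76, 74, 74, 73, 68, 67
The 2 values of 74 occupy positions 4–5 → average rank (4+5)/2 = 4.5.
I has value 76 → rank 3.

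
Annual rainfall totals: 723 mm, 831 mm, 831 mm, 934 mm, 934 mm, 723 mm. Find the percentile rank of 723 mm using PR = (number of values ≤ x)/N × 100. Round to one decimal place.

N = 6.
Strictly below 723: 0. Equal to 723: 2.
PR = 2/6 × 100 = 33.3

33.3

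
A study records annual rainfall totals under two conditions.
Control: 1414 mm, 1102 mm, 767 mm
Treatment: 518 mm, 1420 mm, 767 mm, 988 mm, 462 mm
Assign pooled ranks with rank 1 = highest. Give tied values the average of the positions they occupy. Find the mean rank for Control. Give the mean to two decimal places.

3.50

Sorted (descending): 1420, 1414, 1102, 988, 767, 767, 518, 462
The 2 values of 767 occupy positions 5–6 → average rank (5+6)/2 = 5.5.
Control values → pooled ranks: 1414→2, 1102→3, 767→5.5
Mean rank = (2 + 3 + 5.5) / 3 = 3.50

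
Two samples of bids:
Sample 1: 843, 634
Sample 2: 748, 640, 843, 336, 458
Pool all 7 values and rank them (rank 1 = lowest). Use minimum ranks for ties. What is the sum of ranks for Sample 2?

18

Sorted (ascending): 336, 458, 634, 640, 748, 843, 843
The 2 values of 843 occupy positions 6–7 → each gets rank 6.
Sample 2 values → pooled ranks: 748→5, 640→4, 843→6, 336→1, 458→2
Rank sum = 5 + 4 + 6 + 1 + 2 = 18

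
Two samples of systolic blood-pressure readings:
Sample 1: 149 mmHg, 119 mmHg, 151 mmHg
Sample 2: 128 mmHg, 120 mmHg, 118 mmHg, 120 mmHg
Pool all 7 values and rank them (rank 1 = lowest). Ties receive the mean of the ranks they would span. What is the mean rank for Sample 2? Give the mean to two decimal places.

Sorted (ascending): 118, 119, 120, 120, 128, 149, 151
The 2 values of 120 occupy positions 3–4 → average rank (3+4)/2 = 3.5.
Sample 2 values → pooled ranks: 128→5, 120→3.5, 118→1, 120→3.5
Mean rank = (5 + 3.5 + 1 + 3.5) / 4 = 3.25

3.25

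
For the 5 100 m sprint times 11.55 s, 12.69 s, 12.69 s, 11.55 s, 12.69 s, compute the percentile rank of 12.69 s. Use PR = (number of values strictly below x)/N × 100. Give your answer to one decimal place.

N = 5.
Strictly below 12.69: 2. Equal to 12.69: 3.
PR = 2/5 × 100 = 40.0

40.0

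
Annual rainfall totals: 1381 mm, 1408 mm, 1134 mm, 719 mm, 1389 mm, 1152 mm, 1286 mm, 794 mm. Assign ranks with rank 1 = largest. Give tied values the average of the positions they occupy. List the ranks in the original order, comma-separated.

3, 1, 6, 8, 2, 5, 4, 7

Sorted (descending): 1408, 1389, 1381, 1286, 1152, 1134, 794, 719
No ties — each value takes its position as its rank.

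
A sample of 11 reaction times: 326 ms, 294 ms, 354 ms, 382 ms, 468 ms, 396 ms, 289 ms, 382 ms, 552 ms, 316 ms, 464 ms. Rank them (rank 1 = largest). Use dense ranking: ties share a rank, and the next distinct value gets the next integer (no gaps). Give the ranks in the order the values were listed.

7, 9, 6, 5, 2, 4, 10, 5, 1, 8, 3

Sorted (descending): 552, 468, 464, 396, 382, 382, 354, 326, 316, 294, 289
The 2 values of 382 share dense rank 5.
Remaining distinct values take the next consecutive integers.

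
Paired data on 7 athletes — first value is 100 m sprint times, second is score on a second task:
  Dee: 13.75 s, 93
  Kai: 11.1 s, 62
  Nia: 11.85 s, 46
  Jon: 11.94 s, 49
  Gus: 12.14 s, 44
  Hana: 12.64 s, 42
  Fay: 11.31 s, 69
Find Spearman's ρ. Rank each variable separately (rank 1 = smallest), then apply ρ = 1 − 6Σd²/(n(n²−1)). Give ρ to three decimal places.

-0.179

Ranks of variable 1: 7, 1, 3, 4, 5, 6, 2
Ranks of variable 2: 7, 5, 3, 4, 2, 1, 6
d = r₁ − r₂: 0, -4, 0, 0, 3, 5, -4
d²: 0, 16, 0, 0, 9, 25, 16; Σd² = 66
ρ = 1 − 6·66/(7·48) = 1 − 396/336 = -0.179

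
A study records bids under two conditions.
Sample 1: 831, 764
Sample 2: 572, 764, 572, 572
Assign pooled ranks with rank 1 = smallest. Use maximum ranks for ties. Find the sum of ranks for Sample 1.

11

Sorted (ascending): 572, 572, 572, 764, 764, 831
The 3 values of 572 occupy positions 1–3 → each gets rank 3.
The 2 values of 764 occupy positions 4–5 → each gets rank 5.
Sample 1 values → pooled ranks: 831→6, 764→5
Rank sum = 6 + 5 = 11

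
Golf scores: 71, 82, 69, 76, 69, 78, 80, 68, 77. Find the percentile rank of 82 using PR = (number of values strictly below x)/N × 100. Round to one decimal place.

N = 9.
Strictly below 82: 8. Equal to 82: 1.
PR = 8/9 × 100 = 88.9

88.9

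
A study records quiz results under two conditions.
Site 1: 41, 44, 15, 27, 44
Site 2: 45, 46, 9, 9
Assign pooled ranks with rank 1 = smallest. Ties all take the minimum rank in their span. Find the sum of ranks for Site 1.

Sorted (ascending): 9, 9, 15, 27, 41, 44, 44, 45, 46
The 2 values of 9 occupy positions 1–2 → each gets rank 1.
The 2 values of 44 occupy positions 6–7 → each gets rank 6.
Site 1 values → pooled ranks: 41→5, 44→6, 15→3, 27→4, 44→6
Rank sum = 5 + 6 + 3 + 4 + 6 = 24

24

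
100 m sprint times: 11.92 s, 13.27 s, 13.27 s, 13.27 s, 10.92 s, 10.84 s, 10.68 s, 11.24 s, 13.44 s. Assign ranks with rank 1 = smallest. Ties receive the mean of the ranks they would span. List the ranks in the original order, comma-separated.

Sorted (ascending): 10.68, 10.84, 10.92, 11.24, 11.92, 13.27, 13.27, 13.27, 13.44
The 3 values of 13.27 occupy positions 6–8 → average rank 7.

5, 7, 7, 7, 3, 2, 1, 4, 9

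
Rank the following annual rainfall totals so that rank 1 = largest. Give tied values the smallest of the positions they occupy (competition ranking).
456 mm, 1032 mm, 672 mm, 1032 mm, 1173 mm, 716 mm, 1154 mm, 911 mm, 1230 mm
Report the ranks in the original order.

9, 4, 8, 4, 2, 7, 3, 6, 1

Sorted (descending): 1230, 1173, 1154, 1032, 1032, 911, 716, 672, 456
The 2 values of 1032 occupy positions 4–5 → each gets rank 4.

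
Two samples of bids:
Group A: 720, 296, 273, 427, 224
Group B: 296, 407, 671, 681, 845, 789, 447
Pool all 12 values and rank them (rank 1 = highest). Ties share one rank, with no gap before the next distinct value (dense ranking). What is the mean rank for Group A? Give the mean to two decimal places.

Sorted (descending): 845, 789, 720, 681, 671, 447, 427, 407, 296, 296, 273, 224
The 2 values of 296 share dense rank 9.
Remaining distinct values take the next consecutive integers.
Group A values → pooled ranks: 720→3, 296→9, 273→10, 427→7, 224→11
Mean rank = (3 + 9 + 10 + 7 + 11) / 5 = 8.00

8.00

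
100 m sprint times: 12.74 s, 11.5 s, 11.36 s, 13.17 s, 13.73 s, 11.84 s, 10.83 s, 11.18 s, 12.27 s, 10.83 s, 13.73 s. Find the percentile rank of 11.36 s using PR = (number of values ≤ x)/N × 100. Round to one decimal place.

36.4

N = 11.
Strictly below 11.36: 3. Equal to 11.36: 1.
PR = 4/11 × 100 = 36.4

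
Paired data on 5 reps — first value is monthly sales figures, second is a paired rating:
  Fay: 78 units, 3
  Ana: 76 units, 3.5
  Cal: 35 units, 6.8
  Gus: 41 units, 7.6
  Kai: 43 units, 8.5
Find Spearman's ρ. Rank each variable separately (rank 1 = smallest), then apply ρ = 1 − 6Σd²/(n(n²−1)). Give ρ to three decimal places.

-0.600

Ranks of variable 1: 5, 4, 1, 2, 3
Ranks of variable 2: 1, 2, 3, 4, 5
d = r₁ − r₂: 4, 2, -2, -2, -2
d²: 16, 4, 4, 4, 4; Σd² = 32
ρ = 1 − 6·32/(5·24) = 1 − 192/120 = -0.600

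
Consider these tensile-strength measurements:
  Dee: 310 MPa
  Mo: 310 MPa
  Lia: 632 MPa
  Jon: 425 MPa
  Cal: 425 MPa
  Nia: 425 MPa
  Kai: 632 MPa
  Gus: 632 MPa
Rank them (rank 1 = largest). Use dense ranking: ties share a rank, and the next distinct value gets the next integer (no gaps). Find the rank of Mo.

Sorted (descending): 632, 632, 632, 425, 425, 425, 310, 310
The 3 values of 632 share dense rank 1.
The 3 values of 425 share dense rank 2.
The 2 values of 310 share dense rank 3.
Mo has value 310 MPa → rank 3.

3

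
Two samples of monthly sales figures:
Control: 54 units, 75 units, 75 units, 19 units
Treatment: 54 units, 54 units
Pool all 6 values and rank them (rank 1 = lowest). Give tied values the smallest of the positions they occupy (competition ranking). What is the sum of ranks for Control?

13

Sorted (ascending): 19, 54, 54, 54, 75, 75
The 3 values of 54 occupy positions 2–4 → each gets rank 2.
The 2 values of 75 occupy positions 5–6 → each gets rank 5.
Control values → pooled ranks: 54→2, 75→5, 75→5, 19→1
Rank sum = 2 + 5 + 5 + 1 = 13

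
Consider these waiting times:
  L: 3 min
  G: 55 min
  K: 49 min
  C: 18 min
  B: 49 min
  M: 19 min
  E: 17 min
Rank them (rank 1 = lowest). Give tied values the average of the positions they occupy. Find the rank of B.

Sorted (ascending): 3, 17, 18, 19, 49, 49, 55
The 2 values of 49 occupy positions 5–6 → average rank (5+6)/2 = 5.5.
B has value 49 min → rank 5.5.

5.5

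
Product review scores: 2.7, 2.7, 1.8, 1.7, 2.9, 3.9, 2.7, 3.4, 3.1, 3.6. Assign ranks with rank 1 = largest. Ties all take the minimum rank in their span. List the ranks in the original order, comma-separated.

Sorted (descending): 3.9, 3.6, 3.4, 3.1, 2.9, 2.7, 2.7, 2.7, 1.8, 1.7
The 3 values of 2.7 occupy positions 6–8 → each gets rank 6.

6, 6, 9, 10, 5, 1, 6, 3, 4, 2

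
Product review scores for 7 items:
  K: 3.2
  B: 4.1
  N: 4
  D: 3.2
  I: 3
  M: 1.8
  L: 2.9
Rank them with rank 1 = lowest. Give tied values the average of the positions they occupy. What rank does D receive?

Sorted (ascending): 1.8, 2.9, 3, 3.2, 3.2, 4, 4.1
The 2 values of 3.2 occupy positions 4–5 → average rank (4+5)/2 = 4.5.
D has value 3.2 → rank 4.5.

4.5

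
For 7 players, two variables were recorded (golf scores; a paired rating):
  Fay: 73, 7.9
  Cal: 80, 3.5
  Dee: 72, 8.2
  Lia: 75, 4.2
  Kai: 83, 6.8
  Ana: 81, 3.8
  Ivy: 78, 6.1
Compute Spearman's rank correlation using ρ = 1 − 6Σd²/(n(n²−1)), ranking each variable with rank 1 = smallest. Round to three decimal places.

Ranks of variable 1: 2, 5, 1, 3, 7, 6, 4
Ranks of variable 2: 6, 1, 7, 3, 5, 2, 4
d = r₁ − r₂: -4, 4, -6, 0, 2, 4, 0
d²: 16, 16, 36, 0, 4, 16, 0; Σd² = 88
ρ = 1 − 6·88/(7·48) = 1 − 528/336 = -0.571

-0.571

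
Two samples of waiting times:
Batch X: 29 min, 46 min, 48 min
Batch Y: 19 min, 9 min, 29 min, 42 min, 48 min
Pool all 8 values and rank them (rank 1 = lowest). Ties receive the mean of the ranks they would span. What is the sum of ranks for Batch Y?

19

Sorted (ascending): 9, 19, 29, 29, 42, 46, 48, 48
The 2 values of 29 occupy positions 3–4 → average rank (3+4)/2 = 3.5.
The 2 values of 48 occupy positions 7–8 → average rank (7+8)/2 = 7.5.
Batch Y values → pooled ranks: 19→2, 9→1, 29→3.5, 42→5, 48→7.5
Rank sum = 2 + 1 + 3.5 + 5 + 7.5 = 19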